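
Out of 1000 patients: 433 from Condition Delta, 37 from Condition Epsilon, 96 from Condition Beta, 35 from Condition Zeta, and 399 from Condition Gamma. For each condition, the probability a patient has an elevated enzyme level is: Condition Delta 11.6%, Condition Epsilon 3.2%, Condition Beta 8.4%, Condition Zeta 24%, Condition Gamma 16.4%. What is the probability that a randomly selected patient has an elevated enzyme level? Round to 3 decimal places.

Compute prior × likelihood for every hypothesis:
  Condition Delta: 0.433 × 0.116 = 0.050228
  Condition Epsilon: 0.037 × 0.032 = 0.001184
  Condition Beta: 0.096 × 0.084 = 0.008064
  Condition Zeta: 0.035 × 0.24 = 0.0084
  Condition Gamma: 0.399 × 0.164 = 0.065436
P(elevated) = 0.050228 + 0.001184 + 0.008064 + 0.0084 + 0.065436 = 0.133312 → 0.133.

0.133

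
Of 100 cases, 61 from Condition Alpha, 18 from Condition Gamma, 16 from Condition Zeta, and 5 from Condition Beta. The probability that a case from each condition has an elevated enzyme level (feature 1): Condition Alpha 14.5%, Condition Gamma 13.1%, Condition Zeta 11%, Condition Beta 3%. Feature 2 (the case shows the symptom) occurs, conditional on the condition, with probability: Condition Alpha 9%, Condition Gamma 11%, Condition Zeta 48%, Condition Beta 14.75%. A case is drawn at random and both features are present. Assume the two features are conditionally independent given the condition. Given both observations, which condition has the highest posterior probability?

Condition Zeta

Compute prior × likelihood for every hypothesis:
  Condition Alpha: 0.61 × 0.145 × 0.09 = 0.0079605
  Condition Gamma: 0.18 × 0.131 × 0.11 = 0.0025938
  Condition Zeta: 0.16 × 0.11 × 0.48 = 0.008448
  Condition Beta: 0.05 × 0.03 × 0.1475 = 0.00022125
Normalizing constant = 0.01922355.
Largest term belongs to Condition Zeta, so Condition Zeta is most probable.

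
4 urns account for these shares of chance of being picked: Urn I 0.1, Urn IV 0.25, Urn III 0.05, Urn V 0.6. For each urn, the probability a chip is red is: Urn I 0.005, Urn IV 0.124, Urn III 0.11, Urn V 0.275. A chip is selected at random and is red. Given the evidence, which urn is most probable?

Urn V

Unnormalized posteriors (prior × likelihood):
  Urn I: 0.1 × 0.005 = 0.0005
  Urn IV: 0.25 × 0.124 = 0.031
  Urn III: 0.05 × 0.11 = 0.0055
  Urn V: 0.6 × 0.275 = 0.165
Sum = 0.202.
Largest term belongs to Urn V, so Urn V is most probable.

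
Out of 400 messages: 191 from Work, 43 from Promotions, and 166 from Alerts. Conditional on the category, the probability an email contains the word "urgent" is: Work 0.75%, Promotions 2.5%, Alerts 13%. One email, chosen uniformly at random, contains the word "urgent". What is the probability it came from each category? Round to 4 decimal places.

Prior × likelihood for each hypothesis:
  Work: 0.4775 × 0.0075 = 0.00358125
  Promotions: 0.1075 × 0.025 = 0.0026875
  Alerts: 0.415 × 0.13 = 0.05395
Total = 0.06021875.
P(Work | urgent-flag) = 0.00358125/0.06021875 ≈ 0.0595
P(Promotions | urgent-flag) = 0.0026875/0.06021875 ≈ 0.0446
P(Alerts | urgent-flag) = 0.05395/0.06021875 ≈ 0.8959

Work 0.0595, Promotions 0.0446, Alerts 0.8959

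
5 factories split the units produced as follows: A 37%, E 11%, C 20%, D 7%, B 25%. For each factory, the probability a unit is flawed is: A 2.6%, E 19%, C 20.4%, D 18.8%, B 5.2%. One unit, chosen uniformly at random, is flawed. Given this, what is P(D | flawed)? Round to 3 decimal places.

Unnormalized posteriors (prior × likelihood):
  A: 0.37 × 0.026 = 0.00962
  E: 0.11 × 0.19 = 0.0209
  C: 0.2 × 0.204 = 0.0408
  D: 0.07 × 0.188 = 0.01316
  B: 0.25 × 0.052 = 0.013
Sum = 0.09748.
P(D | evidence) = 0.01316 / 0.09748 ≈ 0.135.

0.135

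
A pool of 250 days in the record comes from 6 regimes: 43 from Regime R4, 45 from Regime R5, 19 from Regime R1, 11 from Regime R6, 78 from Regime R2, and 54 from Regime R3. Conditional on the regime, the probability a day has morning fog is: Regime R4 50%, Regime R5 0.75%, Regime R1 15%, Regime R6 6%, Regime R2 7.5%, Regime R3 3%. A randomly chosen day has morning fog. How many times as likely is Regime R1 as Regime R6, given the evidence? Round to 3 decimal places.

4.318

By Bayes' rule, posterior ∝ prior × likelihood:
  Regime R4: 0.172 × 0.5 = 0.086
  Regime R5: 0.18 × 0.0075 = 0.00135
  Regime R1: 0.076 × 0.15 = 0.0114
  Regime R6: 0.044 × 0.06 = 0.00264
  Regime R2: 0.312 × 0.075 = 0.0234
  Regime R3: 0.216 × 0.03 = 0.00648
Total = 0.13127.
The ratio is 0.0114 / 0.00264 (the normalizer cancels) = 4.318.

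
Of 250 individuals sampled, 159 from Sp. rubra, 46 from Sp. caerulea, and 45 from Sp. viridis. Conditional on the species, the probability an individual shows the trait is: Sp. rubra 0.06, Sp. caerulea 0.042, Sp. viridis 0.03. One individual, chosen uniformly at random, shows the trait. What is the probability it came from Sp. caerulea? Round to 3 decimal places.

By Bayes' rule, posterior ∝ prior × likelihood:
  Sp. rubra: 0.636 × 0.06 = 0.03816
  Sp. caerulea: 0.184 × 0.042 = 0.007728
  Sp. viridis: 0.18 × 0.03 = 0.0054
Total = 0.051288.
P(Sp. caerulea | evidence) = 0.007728 / 0.051288 ≈ 0.151.

0.151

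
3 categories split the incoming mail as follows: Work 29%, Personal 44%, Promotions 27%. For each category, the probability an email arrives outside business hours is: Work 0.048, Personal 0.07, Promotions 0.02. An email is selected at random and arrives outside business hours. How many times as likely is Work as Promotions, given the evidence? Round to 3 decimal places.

2.578

Unnormalized posteriors (prior × likelihood):
  Work: 0.29 × 0.048 = 0.01392
  Personal: 0.44 × 0.07 = 0.0308
  Promotions: 0.27 × 0.02 = 0.0054
Sum = 0.05012.
The ratio is 0.01392 / 0.0054 (the normalizer cancels) = 2.578.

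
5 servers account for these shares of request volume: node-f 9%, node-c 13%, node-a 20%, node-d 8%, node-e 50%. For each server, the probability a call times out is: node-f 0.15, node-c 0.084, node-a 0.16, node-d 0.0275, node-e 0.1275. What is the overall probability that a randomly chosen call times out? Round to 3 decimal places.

0.122

Compute prior × likelihood for every hypothesis:
  node-f: 0.09 × 0.15 = 0.0135
  node-c: 0.13 × 0.084 = 0.01092
  node-a: 0.2 × 0.16 = 0.032
  node-d: 0.08 × 0.0275 = 0.0022
  node-e: 0.5 × 0.1275 = 0.06375
P(timeout) = 0.0135 + 0.01092 + 0.032 + 0.0022 + 0.06375 = 0.12237 → 0.122.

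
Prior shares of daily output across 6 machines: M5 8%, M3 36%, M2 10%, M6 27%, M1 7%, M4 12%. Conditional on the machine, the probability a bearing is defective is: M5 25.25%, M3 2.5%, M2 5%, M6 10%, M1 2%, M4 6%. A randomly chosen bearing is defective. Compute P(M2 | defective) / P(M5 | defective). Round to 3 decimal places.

Compute prior × likelihood for every hypothesis:
  M5: 0.08 × 0.2525 = 0.0202
  M3: 0.36 × 0.025 = 0.009
  M2: 0.1 × 0.05 = 0.005
  M6: 0.27 × 0.1 = 0.027
  M1: 0.07 × 0.02 = 0.0014
  M4: 0.12 × 0.06 = 0.0072
Total = 0.0698.
The ratio is 0.005 / 0.0202 (the normalizer cancels) = 0.248.

0.248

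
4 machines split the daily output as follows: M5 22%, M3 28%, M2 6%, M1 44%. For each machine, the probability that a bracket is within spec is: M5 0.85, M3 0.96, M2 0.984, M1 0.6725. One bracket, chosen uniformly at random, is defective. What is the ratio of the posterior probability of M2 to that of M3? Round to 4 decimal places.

Taking complements, P(defective | each) = M5 0.15, M3 0.04, M2 0.016, M1 0.3275.
Prior × likelihood for each hypothesis:
  M5: 0.22 × 0.15 = 0.033
  M3: 0.28 × 0.04 = 0.0112
  M2: 0.06 × 0.016 = 0.00096
  M1: 0.44 × 0.3275 = 0.1441
Total = 0.18926.
The ratio is 0.00096 / 0.0112 (the normalizer cancels) = 0.0857.

0.0857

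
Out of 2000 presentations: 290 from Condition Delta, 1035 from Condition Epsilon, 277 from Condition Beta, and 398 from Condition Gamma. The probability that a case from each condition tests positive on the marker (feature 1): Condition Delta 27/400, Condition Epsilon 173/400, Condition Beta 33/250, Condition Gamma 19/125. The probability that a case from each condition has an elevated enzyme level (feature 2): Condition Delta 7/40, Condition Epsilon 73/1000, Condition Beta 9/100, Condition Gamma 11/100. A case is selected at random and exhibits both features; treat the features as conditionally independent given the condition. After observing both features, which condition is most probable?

Prior × likelihood for each hypothesis:
  Condition Delta: 0.145 × 0.0675 × 0.175 = 0.0017128125
  Condition Epsilon: 0.5175 × 0.4325 × 0.073 = 0.01633876875
  Condition Beta: 0.1385 × 0.132 × 0.09 = 0.00164538
  Condition Gamma: 0.199 × 0.152 × 0.11 = 0.00332728
Total = 0.02302424125.
Largest term belongs to Condition Epsilon, so Condition Epsilon is most probable.

Condition Epsilon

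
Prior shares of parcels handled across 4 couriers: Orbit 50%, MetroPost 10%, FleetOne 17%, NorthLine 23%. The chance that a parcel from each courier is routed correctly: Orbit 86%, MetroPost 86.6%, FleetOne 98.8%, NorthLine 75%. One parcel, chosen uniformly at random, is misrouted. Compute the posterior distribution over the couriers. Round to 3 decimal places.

Taking complements, P(misrouted | each) = Orbit 0.14, MetroPost 0.134, FleetOne 0.012, NorthLine 0.25.
Compute prior × likelihood for every hypothesis:
  Orbit: 0.5 × 0.14 = 0.07
  MetroPost: 0.1 × 0.134 = 0.0134
  FleetOne: 0.17 × 0.012 = 0.00204
  NorthLine: 0.23 × 0.25 = 0.0575
Normalizing constant = 0.14294.
P(Orbit | misrouted) = 0.07/0.14294 ≈ 0.490
P(MetroPost | misrouted) = 0.0134/0.14294 ≈ 0.094
P(FleetOne | misrouted) = 0.00204/0.14294 ≈ 0.014
P(NorthLine | misrouted) = 0.0575/0.14294 ≈ 0.402
(Check: 0.490+0.094+0.014+0.402 = 1.000.)

Orbit 0.490, MetroPost 0.094, FleetOne 0.014, NorthLine 0.402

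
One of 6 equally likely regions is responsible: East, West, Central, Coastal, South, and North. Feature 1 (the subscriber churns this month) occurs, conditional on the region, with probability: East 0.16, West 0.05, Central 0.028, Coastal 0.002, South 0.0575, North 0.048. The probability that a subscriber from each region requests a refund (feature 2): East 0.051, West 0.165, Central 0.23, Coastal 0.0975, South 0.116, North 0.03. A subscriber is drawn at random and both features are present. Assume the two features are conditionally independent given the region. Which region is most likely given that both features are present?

With a uniform prior (1/6 each), posterior ∝ likelihood:
  East: 0.16 × 0.051 = 0.00816
  West: 0.05 × 0.165 = 0.00825
  Central: 0.028 × 0.23 = 0.00644
  Coastal: 0.002 × 0.0975 = 0.000195
  South: 0.0575 × 0.116 = 0.00667
  North: 0.048 × 0.03 = 0.00144
Normalizing constant = 0.031155.
Largest term belongs to West, so West is most probable.

West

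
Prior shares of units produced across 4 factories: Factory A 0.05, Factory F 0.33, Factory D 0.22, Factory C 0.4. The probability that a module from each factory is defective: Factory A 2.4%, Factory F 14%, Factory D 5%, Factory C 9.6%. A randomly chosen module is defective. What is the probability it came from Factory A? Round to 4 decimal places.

Compute prior × likelihood for every hypothesis:
  Factory A: 0.05 × 0.024 = 0.0012
  Factory F: 0.33 × 0.14 = 0.0462
  Factory D: 0.22 × 0.05 = 0.011
  Factory C: 0.4 × 0.096 = 0.0384
Total = 0.0968.
P(Factory A | evidence) = 0.0012 / 0.0968 ≈ 0.0124.

0.0124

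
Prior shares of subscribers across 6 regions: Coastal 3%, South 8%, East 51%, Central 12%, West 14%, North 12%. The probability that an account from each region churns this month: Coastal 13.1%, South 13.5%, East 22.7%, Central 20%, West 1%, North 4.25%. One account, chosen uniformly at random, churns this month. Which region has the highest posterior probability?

By Bayes' rule, posterior ∝ prior × likelihood:
  Coastal: 0.03 × 0.131 = 0.00393
  South: 0.08 × 0.135 = 0.0108
  East: 0.51 × 0.227 = 0.11577
  Central: 0.12 × 0.2 = 0.024
  West: 0.14 × 0.01 = 0.0014
  North: 0.12 × 0.0425 = 0.0051
Sum = 0.161.
Largest term belongs to East, so East is most probable.

East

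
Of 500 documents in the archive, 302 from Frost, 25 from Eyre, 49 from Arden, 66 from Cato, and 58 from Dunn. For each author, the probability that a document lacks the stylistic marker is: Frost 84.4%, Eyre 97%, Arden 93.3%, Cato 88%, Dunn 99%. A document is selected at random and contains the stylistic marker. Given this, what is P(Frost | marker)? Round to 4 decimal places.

0.7899

Taking complements, P(marker | each) = Frost 0.156, Eyre 0.03, Arden 0.067, Cato 0.12, Dunn 0.01.
Compute prior × likelihood for every hypothesis:
  Frost: 0.604 × 0.156 = 0.094224
  Eyre: 0.05 × 0.03 = 0.0015
  Arden: 0.098 × 0.067 = 0.006566
  Cato: 0.132 × 0.12 = 0.01584
  Dunn: 0.116 × 0.01 = 0.00116
Normalizing constant = 0.11929.
P(Frost | evidence) = 0.094224 / 0.11929 ≈ 0.7899.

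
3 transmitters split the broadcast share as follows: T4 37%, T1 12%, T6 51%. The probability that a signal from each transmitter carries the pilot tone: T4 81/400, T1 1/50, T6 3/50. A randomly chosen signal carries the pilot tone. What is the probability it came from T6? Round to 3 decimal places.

By Bayes' rule, posterior ∝ prior × likelihood:
  T4: 0.37 × 0.2025 = 0.074925
  T1: 0.12 × 0.02 = 0.0024
  T6: 0.51 × 0.06 = 0.0306
Total = 0.107925.
P(T6 | evidence) = 0.0306 / 0.107925 ≈ 0.284.

0.284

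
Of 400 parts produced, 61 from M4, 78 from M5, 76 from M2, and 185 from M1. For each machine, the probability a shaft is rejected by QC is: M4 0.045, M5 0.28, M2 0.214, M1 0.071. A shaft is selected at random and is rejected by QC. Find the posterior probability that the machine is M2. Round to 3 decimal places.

0.301

Prior × likelihood for each hypothesis:
  M4: 0.1525 × 0.045 = 0.0068625
  M5: 0.195 × 0.28 = 0.0546
  M2: 0.19 × 0.214 = 0.04066
  M1: 0.4625 × 0.071 = 0.0328375
Normalizing constant = 0.13496.
P(M2 | evidence) = 0.04066 / 0.13496 ≈ 0.301.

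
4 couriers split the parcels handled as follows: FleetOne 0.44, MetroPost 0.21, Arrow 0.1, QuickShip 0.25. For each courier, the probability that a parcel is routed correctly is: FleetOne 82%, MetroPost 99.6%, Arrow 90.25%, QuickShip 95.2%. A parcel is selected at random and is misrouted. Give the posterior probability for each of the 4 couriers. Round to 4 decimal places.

FleetOne 0.7781, MetroPost 0.0083, Arrow 0.0958, QuickShip 0.1179

Taking complements, P(misrouted | each) = FleetOne 0.18, MetroPost 0.004, Arrow 0.0975, QuickShip 0.048.
Prior × likelihood for each hypothesis:
  FleetOne: 0.44 × 0.18 = 0.0792
  MetroPost: 0.21 × 0.004 = 0.00084
  Arrow: 0.1 × 0.0975 = 0.00975
  QuickShip: 0.25 × 0.048 = 0.012
Normalizing constant = 0.10179.
P(FleetOne | misrouted) = 0.0792/0.10179 ≈ 0.7781
P(MetroPost | misrouted) = 0.00084/0.10179 ≈ 0.0083
P(Arrow | misrouted) = 0.00975/0.10179 ≈ 0.0958
P(QuickShip | misrouted) = 0.012/0.10179 ≈ 0.1179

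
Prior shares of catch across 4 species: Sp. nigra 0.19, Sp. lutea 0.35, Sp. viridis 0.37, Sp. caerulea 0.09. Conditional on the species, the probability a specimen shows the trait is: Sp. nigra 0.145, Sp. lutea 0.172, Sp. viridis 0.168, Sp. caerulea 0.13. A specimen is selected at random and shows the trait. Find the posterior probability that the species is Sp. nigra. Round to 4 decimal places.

0.1705

Unnormalized posteriors (prior × likelihood):
  Sp. nigra: 0.19 × 0.145 = 0.02755
  Sp. lutea: 0.35 × 0.172 = 0.0602
  Sp. viridis: 0.37 × 0.168 = 0.06216
  Sp. caerulea: 0.09 × 0.13 = 0.0117
Total = 0.16161.
P(Sp. nigra | evidence) = 0.02755 / 0.16161 ≈ 0.1705.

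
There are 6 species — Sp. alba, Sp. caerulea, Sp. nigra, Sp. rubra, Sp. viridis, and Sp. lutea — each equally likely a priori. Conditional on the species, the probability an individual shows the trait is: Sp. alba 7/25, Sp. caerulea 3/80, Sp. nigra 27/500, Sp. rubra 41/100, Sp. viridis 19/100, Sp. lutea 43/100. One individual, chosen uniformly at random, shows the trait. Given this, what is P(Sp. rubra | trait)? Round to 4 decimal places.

0.2925

With a uniform prior (1/6 each), posterior ∝ likelihood:
  Sp. alba: 0.28
  Sp. caerulea: 0.0375
  Sp. nigra: 0.054
  Sp. rubra: 0.41
  Sp. viridis: 0.19
  Sp. lutea: 0.43
Total = 1.4015.
P(Sp. rubra | evidence) = 0.41 / 1.4015 ≈ 0.2925.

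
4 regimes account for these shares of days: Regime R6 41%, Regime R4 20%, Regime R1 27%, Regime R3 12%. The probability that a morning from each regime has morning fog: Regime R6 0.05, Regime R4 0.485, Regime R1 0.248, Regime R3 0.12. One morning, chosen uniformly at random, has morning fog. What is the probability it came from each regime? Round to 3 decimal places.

Regime R6 0.103, Regime R4 0.488, Regime R1 0.337, Regime R3 0.072

Prior × likelihood for each hypothesis:
  Regime R6: 0.41 × 0.05 = 0.0205
  Regime R4: 0.2 × 0.485 = 0.097
  Regime R1: 0.27 × 0.248 = 0.06696
  Regime R3: 0.12 × 0.12 = 0.0144
Total = 0.19886.
P(Regime R6 | fog) = 0.0205/0.19886 ≈ 0.103
P(Regime R4 | fog) = 0.097/0.19886 ≈ 0.488
P(Regime R1 | fog) = 0.06696/0.19886 ≈ 0.337
P(Regime R3 | fog) = 0.0144/0.19886 ≈ 0.072
(Check: 0.103+0.488+0.337+0.072 = 1.000.)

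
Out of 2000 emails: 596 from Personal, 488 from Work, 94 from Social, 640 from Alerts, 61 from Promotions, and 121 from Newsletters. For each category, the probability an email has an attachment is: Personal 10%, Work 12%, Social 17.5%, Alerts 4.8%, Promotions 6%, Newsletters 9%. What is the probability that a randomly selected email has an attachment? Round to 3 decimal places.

Prior × likelihood for each hypothesis:
  Personal: 0.298 × 0.1 = 0.0298
  Work: 0.244 × 0.12 = 0.02928
  Social: 0.047 × 0.175 = 0.008225
  Alerts: 0.32 × 0.048 = 0.01536
  Promotions: 0.0305 × 0.06 = 0.00183
  Newsletters: 0.0605 × 0.09 = 0.005445
P(attachment) = 0.0298 + 0.02928 + 0.008225 + 0.01536 + 0.00183 + 0.005445 = 0.08994 → 0.090.

0.090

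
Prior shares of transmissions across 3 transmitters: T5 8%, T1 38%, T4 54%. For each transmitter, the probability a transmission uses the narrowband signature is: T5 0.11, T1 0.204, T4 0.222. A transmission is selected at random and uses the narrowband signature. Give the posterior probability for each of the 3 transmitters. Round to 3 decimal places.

T5 0.043, T1 0.376, T4 0.581

Prior × likelihood for each hypothesis:
  T5: 0.08 × 0.11 = 0.0088
  T1: 0.38 × 0.204 = 0.07752
  T4: 0.54 × 0.222 = 0.11988
Total = 0.2062.
P(T5 | narrowband) = 0.0088/0.2062 ≈ 0.043
P(T1 | narrowband) = 0.07752/0.2062 ≈ 0.376
P(T4 | narrowband) = 0.11988/0.2062 ≈ 0.581
(Check: 0.043+0.376+0.581 = 1.000.)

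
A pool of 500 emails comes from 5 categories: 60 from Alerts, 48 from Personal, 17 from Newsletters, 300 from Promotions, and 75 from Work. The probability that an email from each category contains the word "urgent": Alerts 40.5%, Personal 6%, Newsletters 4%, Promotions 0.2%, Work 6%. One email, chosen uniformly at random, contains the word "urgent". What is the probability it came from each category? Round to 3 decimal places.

Alerts 0.737, Personal 0.087, Newsletters 0.021, Promotions 0.018, Work 0.137

Unnormalized posteriors (prior × likelihood):
  Alerts: 0.12 × 0.405 = 0.0486
  Personal: 0.096 × 0.06 = 0.00576
  Newsletters: 0.034 × 0.04 = 0.00136
  Promotions: 0.6 × 0.002 = 0.0012
  Work: 0.15 × 0.06 = 0.009
Normalizing constant = 0.06592.
P(Alerts | urgent-flag) = 0.0486/0.06592 ≈ 0.737
P(Personal | urgent-flag) = 0.00576/0.06592 ≈ 0.087
P(Newsletters | urgent-flag) = 0.00136/0.06592 ≈ 0.021
P(Promotions | urgent-flag) = 0.0012/0.06592 ≈ 0.018
P(Work | urgent-flag) = 0.009/0.06592 ≈ 0.137
(Check: 0.737+0.087+0.021+0.018+0.137 = 1.000.)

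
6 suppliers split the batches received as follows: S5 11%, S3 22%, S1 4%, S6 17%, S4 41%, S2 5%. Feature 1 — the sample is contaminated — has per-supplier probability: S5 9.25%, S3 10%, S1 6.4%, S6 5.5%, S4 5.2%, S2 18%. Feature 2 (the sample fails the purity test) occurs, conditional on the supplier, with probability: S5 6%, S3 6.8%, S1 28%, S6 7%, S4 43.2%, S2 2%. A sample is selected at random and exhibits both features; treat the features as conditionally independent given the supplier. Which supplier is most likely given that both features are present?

S4

Unnormalized posteriors (prior × likelihood):
  S5: 0.11 × 0.0925 × 0.06 = 0.0006105
  S3: 0.22 × 0.1 × 0.068 = 0.001496
  S1: 0.04 × 0.064 × 0.28 = 0.0007168
  S6: 0.17 × 0.055 × 0.07 = 0.0006545
  S4: 0.41 × 0.052 × 0.432 = 0.00921024
  S2: 0.05 × 0.18 × 0.02 = 0.00018
Normalizing constant = 0.01286804.
Largest term belongs to S4, so S4 is most probable.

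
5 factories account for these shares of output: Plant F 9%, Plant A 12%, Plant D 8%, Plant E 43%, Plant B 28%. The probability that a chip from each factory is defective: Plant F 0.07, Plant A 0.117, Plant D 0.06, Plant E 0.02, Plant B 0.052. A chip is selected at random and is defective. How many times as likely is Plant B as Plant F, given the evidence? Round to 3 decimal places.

Unnormalized posteriors (prior × likelihood):
  Plant F: 0.09 × 0.07 = 0.0063
  Plant A: 0.12 × 0.117 = 0.01404
  Plant D: 0.08 × 0.06 = 0.0048
  Plant E: 0.43 × 0.02 = 0.0086
  Plant B: 0.28 × 0.052 = 0.01456
Total = 0.0483.
The ratio is 0.01456 / 0.0063 (the normalizer cancels) = 2.311.

2.311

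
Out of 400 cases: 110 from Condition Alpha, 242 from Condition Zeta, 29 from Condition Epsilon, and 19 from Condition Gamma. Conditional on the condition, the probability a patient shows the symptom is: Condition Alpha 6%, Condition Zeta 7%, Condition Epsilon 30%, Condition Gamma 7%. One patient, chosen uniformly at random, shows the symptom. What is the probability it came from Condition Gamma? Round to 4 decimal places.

0.0396

By Bayes' rule, posterior ∝ prior × likelihood:
  Condition Alpha: 0.275 × 0.06 = 0.0165
  Condition Zeta: 0.605 × 0.07 = 0.04235
  Condition Epsilon: 0.0725 × 0.3 = 0.02175
  Condition Gamma: 0.0475 × 0.07 = 0.003325
Normalizing constant = 0.083925.
P(Condition Gamma | evidence) = 0.003325 / 0.083925 ≈ 0.0396.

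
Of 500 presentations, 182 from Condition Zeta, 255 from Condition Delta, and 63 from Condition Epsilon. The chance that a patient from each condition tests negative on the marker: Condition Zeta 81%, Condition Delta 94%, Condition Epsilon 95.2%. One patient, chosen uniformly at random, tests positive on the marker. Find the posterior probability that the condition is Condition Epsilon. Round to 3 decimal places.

Taking complements, P(marker-positive | each) = Condition Zeta 0.19, Condition Delta 0.06, Condition Epsilon 0.048.
By Bayes' rule, posterior ∝ prior × likelihood:
  Condition Zeta: 0.364 × 0.19 = 0.06916
  Condition Delta: 0.51 × 0.06 = 0.0306
  Condition Epsilon: 0.126 × 0.048 = 0.006048
Normalizing constant = 0.105808.
P(Condition Epsilon | evidence) = 0.006048 / 0.105808 ≈ 0.057.

0.057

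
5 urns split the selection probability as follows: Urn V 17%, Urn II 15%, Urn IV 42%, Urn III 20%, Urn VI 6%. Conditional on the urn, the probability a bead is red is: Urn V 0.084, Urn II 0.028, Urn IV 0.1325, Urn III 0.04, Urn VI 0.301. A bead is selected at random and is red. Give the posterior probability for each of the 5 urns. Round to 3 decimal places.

Prior × likelihood for each hypothesis:
  Urn V: 0.17 × 0.084 = 0.01428
  Urn II: 0.15 × 0.028 = 0.0042
  Urn IV: 0.42 × 0.1325 = 0.05565
  Urn III: 0.2 × 0.04 = 0.008
  Urn VI: 0.06 × 0.301 = 0.01806
Total = 0.10019.
P(Urn V | red) = 0.01428/0.10019 ≈ 0.143
P(Urn II | red) = 0.0042/0.10019 ≈ 0.042
P(Urn IV | red) = 0.05565/0.10019 ≈ 0.555
P(Urn III | red) = 0.008/0.10019 ≈ 0.080
P(Urn VI | red) = 0.01806/0.10019 ≈ 0.180
(Check: 0.143+0.042+0.555+0.080+0.180 = 1.000.)

Urn V 0.143, Urn II 0.042, Urn IV 0.555, Urn III 0.080, Urn VI 0.180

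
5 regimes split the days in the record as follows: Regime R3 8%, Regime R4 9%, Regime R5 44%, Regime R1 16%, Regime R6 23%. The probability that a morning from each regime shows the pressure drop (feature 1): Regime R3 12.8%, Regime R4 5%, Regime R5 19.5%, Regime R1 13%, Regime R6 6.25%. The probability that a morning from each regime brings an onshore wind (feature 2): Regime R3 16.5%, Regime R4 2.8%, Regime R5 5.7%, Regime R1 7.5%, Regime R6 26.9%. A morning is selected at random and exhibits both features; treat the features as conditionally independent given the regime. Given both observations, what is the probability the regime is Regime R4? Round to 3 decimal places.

0.010

Unnormalized posteriors (prior × likelihood):
  Regime R3: 0.08 × 0.128 × 0.165 = 0.0016896
  Regime R4: 0.09 × 0.05 × 0.028 = 0.000126
  Regime R5: 0.44 × 0.195 × 0.057 = 0.0048906
  Regime R1: 0.16 × 0.13 × 0.075 = 0.00156
  Regime R6: 0.23 × 0.0625 × 0.269 = 0.003866875
Normalizing constant = 0.012133075.
P(Regime R4 | evidence) = 0.000126 / 0.012133075 ≈ 0.010.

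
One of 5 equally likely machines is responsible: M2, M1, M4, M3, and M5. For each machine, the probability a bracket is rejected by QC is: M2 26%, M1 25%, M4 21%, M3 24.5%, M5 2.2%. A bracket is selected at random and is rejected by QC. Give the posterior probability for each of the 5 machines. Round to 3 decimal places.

Since the prior is uniform, the posterior is proportional to the likelihood:
  M2: 0.26
  M1: 0.25
  M4: 0.21
  M3: 0.245
  M5: 0.022
Normalizing constant = 0.987.
P(M2 | rejected) = 0.26/0.987 ≈ 0.263
P(M1 | rejected) = 0.25/0.987 ≈ 0.253
P(M4 | rejected) = 0.21/0.987 ≈ 0.213
P(M3 | rejected) = 0.245/0.987 ≈ 0.248
P(M5 | rejected) = 0.022/0.987 ≈ 0.022

M2 0.263, M1 0.253, M4 0.213, M3 0.248, M5 0.022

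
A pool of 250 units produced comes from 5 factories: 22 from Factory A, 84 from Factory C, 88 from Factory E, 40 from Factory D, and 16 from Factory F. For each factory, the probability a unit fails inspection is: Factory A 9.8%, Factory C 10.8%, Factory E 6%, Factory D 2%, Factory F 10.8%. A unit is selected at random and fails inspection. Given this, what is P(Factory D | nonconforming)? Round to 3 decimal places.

0.042

Prior × likelihood for each hypothesis:
  Factory A: 0.088 × 0.098 = 0.008624
  Factory C: 0.336 × 0.108 = 0.036288
  Factory E: 0.352 × 0.06 = 0.02112
  Factory D: 0.16 × 0.02 = 0.0032
  Factory F: 0.064 × 0.108 = 0.006912
Normalizing constant = 0.076144.
P(Factory D | evidence) = 0.0032 / 0.076144 ≈ 0.042.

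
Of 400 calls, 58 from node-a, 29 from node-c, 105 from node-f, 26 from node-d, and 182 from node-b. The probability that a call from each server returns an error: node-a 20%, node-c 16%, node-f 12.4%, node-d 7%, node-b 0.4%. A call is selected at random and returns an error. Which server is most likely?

node-f

Unnormalized posteriors (prior × likelihood):
  node-a: 0.145 × 0.2 = 0.029
  node-c: 0.0725 × 0.16 = 0.0116
  node-f: 0.2625 × 0.124 = 0.03255
  node-d: 0.065 × 0.07 = 0.00455
  node-b: 0.455 × 0.004 = 0.00182
Sum = 0.07952.
Largest term belongs to node-f, so node-f is most probable.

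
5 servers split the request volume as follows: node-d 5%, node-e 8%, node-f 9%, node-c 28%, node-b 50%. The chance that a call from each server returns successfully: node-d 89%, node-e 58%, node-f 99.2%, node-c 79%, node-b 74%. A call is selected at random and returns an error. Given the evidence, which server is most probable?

Taking complements, P(error | each) = node-d 0.11, node-e 0.42, node-f 0.008, node-c 0.21, node-b 0.26.
Prior × likelihood for each hypothesis:
  node-d: 0.05 × 0.11 = 0.0055
  node-e: 0.08 × 0.42 = 0.0336
  node-f: 0.09 × 0.008 = 0.00072
  node-c: 0.28 × 0.21 = 0.0588
  node-b: 0.5 × 0.26 = 0.13
Sum = 0.22862.
Largest term belongs to node-b, so node-b is most probable.

node-b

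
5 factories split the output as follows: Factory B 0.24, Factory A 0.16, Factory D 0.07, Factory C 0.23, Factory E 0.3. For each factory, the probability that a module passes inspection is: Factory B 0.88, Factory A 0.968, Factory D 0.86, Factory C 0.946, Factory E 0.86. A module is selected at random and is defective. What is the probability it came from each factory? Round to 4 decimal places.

Factory B 0.2935, Factory A 0.0522, Factory D 0.0999, Factory C 0.1266, Factory E 0.4280

Taking complements, P(defective | each) = Factory B 0.12, Factory A 0.032, Factory D 0.14, Factory C 0.054, Factory E 0.14.
Compute prior × likelihood for every hypothesis:
  Factory B: 0.24 × 0.12 = 0.0288
  Factory A: 0.16 × 0.032 = 0.00512
  Factory D: 0.07 × 0.14 = 0.0098
  Factory C: 0.23 × 0.054 = 0.01242
  Factory E: 0.3 × 0.14 = 0.042
Total = 0.09814.
P(Factory B | defective) = 0.0288/0.09814 ≈ 0.2935
P(Factory A | defective) = 0.00512/0.09814 ≈ 0.0522
P(Factory D | defective) = 0.0098/0.09814 ≈ 0.0999
P(Factory C | defective) = 0.01242/0.09814 ≈ 0.1266
P(Factory E | defective) = 0.042/0.09814 ≈ 0.4280
(Check: 0.2935+0.0522+0.0999+0.1266+0.4280 = 1.0002.)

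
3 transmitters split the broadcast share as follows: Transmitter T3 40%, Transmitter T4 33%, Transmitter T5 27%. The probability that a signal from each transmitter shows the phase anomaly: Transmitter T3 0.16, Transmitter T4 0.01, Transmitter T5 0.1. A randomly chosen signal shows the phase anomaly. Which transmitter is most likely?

By Bayes' rule, posterior ∝ prior × likelihood:
  Transmitter T3: 0.4 × 0.16 = 0.064
  Transmitter T4: 0.33 × 0.01 = 0.0033
  Transmitter T5: 0.27 × 0.1 = 0.027
Sum = 0.0943.
Largest term belongs to Transmitter T3, so Transmitter T3 is most probable.

Transmitter T3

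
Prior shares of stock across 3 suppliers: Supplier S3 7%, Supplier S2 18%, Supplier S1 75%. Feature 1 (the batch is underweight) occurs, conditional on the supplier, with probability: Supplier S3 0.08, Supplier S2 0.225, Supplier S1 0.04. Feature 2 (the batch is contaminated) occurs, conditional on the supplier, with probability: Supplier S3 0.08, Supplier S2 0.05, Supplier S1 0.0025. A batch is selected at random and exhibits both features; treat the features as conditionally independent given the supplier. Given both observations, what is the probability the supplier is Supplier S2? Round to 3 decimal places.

0.795

By Bayes' rule, posterior ∝ prior × likelihood:
  Supplier S3: 0.07 × 0.08 × 0.08 = 0.000448
  Supplier S2: 0.18 × 0.225 × 0.05 = 0.002025
  Supplier S1: 0.75 × 0.04 × 0.0025 = 0.000075
Sum = 0.002548.
P(Supplier S2 | evidence) = 0.002025 / 0.002548 ≈ 0.795.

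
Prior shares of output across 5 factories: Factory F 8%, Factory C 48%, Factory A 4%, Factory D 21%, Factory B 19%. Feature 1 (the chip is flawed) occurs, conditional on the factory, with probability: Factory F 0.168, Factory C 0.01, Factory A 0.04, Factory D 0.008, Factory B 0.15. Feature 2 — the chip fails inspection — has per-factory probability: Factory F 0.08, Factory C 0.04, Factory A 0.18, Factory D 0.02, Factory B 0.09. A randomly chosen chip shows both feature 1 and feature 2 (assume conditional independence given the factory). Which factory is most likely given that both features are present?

Factory B

By Bayes' rule, posterior ∝ prior × likelihood:
  Factory F: 0.08 × 0.168 × 0.08 = 0.0010752
  Factory C: 0.48 × 0.01 × 0.04 = 0.000192
  Factory A: 0.04 × 0.04 × 0.18 = 0.000288
  Factory D: 0.21 × 0.008 × 0.02 = 0.0000336
  Factory B: 0.19 × 0.15 × 0.09 = 0.002565
Total = 0.0041538.
Largest term belongs to Factory B, so Factory B is most probable.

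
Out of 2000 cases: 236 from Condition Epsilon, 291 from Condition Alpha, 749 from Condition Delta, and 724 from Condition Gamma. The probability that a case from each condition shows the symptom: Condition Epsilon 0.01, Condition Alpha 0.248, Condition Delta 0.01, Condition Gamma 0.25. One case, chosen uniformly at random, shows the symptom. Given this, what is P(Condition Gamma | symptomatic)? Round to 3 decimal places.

0.688

By Bayes' rule, posterior ∝ prior × likelihood:
  Condition Epsilon: 0.118 × 0.01 = 0.00118
  Condition Alpha: 0.1455 × 0.248 = 0.036084
  Condition Delta: 0.3745 × 0.01 = 0.003745
  Condition Gamma: 0.362 × 0.25 = 0.0905
Total = 0.131509.
P(Condition Gamma | evidence) = 0.0905 / 0.131509 ≈ 0.688.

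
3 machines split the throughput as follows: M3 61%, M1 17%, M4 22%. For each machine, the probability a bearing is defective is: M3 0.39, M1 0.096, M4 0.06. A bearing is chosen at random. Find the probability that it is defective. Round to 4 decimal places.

0.2674

Compute prior × likelihood for every hypothesis:
  M3: 0.61 × 0.39 = 0.2379
  M1: 0.17 × 0.096 = 0.01632
  M4: 0.22 × 0.06 = 0.0132
P(defective) = 0.2379 + 0.01632 + 0.0132 = 0.26742 → 0.2674.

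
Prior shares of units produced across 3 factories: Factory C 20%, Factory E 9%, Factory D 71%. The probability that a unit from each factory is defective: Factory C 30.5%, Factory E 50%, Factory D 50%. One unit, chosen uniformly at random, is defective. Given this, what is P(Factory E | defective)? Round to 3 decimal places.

0.098

Unnormalized posteriors (prior × likelihood):
  Factory C: 0.2 × 0.305 = 0.061
  Factory E: 0.09 × 0.5 = 0.045
  Factory D: 0.71 × 0.5 = 0.355
Total = 0.461.
P(Factory E | evidence) = 0.045 / 0.461 ≈ 0.098.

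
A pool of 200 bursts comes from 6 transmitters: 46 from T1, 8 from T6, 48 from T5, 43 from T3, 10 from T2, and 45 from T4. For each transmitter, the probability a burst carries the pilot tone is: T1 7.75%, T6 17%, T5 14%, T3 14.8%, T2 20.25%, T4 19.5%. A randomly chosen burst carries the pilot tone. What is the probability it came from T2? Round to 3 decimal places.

0.070

Prior × likelihood for each hypothesis:
  T1: 0.23 × 0.0775 = 0.017825
  T6: 0.04 × 0.17 = 0.0068
  T5: 0.24 × 0.14 = 0.0336
  T3: 0.215 × 0.148 = 0.03182
  T2: 0.05 × 0.2025 = 0.010125
  T4: 0.225 × 0.195 = 0.043875
Sum = 0.144045.
P(T2 | evidence) = 0.010125 / 0.144045 ≈ 0.070.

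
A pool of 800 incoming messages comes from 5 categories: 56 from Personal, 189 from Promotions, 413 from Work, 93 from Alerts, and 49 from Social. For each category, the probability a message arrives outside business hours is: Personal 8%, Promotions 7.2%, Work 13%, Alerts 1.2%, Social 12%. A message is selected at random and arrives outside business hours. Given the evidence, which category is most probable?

Work

By Bayes' rule, posterior ∝ prior × likelihood:
  Personal: 0.07 × 0.08 = 0.0056
  Promotions: 0.23625 × 0.072 = 0.01701
  Work: 0.51625 × 0.13 = 0.0671125
  Alerts: 0.11625 × 0.012 = 0.001395
  Social: 0.06125 × 0.12 = 0.00735
Normalizing constant = 0.0984675.
Largest term belongs to Work, so Work is most probable.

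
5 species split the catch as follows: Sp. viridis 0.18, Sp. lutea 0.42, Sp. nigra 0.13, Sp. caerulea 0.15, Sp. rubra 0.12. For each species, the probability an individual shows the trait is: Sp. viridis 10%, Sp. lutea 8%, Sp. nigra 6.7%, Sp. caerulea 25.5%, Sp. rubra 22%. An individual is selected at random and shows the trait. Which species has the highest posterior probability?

Unnormalized posteriors (prior × likelihood):
  Sp. viridis: 0.18 × 0.1 = 0.018
  Sp. lutea: 0.42 × 0.08 = 0.0336
  Sp. nigra: 0.13 × 0.067 = 0.00871
  Sp. caerulea: 0.15 × 0.255 = 0.03825
  Sp. rubra: 0.12 × 0.22 = 0.0264
Total = 0.12496.
Largest term belongs to Sp. caerulea, so Sp. caerulea is most probable.

Sp. caerulea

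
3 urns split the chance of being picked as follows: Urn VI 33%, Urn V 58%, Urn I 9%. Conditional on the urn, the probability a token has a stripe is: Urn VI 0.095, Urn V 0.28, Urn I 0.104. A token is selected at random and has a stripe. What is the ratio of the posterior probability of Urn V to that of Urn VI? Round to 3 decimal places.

5.180

Compute prior × likelihood for every hypothesis:
  Urn VI: 0.33 × 0.095 = 0.03135
  Urn V: 0.58 × 0.28 = 0.1624
  Urn I: 0.09 × 0.104 = 0.00936
Total = 0.20311.
The ratio is 0.1624 / 0.03135 (the normalizer cancels) = 5.180.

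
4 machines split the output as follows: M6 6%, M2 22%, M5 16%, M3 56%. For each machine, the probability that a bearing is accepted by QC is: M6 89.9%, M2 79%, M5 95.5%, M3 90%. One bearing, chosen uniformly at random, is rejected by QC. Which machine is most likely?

M3

Taking complements, P(rejected | each) = M6 0.101, M2 0.21, M5 0.045, M3 0.1.
By Bayes' rule, posterior ∝ prior × likelihood:
  M6: 0.06 × 0.101 = 0.00606
  M2: 0.22 × 0.21 = 0.0462
  M5: 0.16 × 0.045 = 0.0072
  M3: 0.56 × 0.1 = 0.056
Total = 0.11546.
Largest term belongs to M3, so M3 is most probable.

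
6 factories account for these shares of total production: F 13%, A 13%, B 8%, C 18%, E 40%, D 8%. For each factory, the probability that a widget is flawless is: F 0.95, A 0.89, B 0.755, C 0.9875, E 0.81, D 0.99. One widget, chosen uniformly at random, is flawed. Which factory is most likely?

Taking complements, P(flawed | each) = F 0.05, A 0.11, B 0.245, C 0.0125, E 0.19, D 0.01.
Compute prior × likelihood for every hypothesis:
  F: 0.13 × 0.05 = 0.0065
  A: 0.13 × 0.11 = 0.0143
  B: 0.08 × 0.245 = 0.0196
  C: 0.18 × 0.0125 = 0.00225
  E: 0.4 × 0.19 = 0.076
  D: 0.08 × 0.01 = 0.0008
Normalizing constant = 0.11945.
Largest term belongs to E, so E is most probable.

E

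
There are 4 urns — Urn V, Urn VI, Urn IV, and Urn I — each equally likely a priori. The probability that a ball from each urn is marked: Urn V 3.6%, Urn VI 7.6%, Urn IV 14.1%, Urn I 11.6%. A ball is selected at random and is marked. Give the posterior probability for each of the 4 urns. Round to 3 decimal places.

With a uniform prior (1/4 each), posterior ∝ likelihood:
  Urn V: 0.036
  Urn VI: 0.076
  Urn IV: 0.141
  Urn I: 0.116
Sum = 0.369.
P(Urn V | marked) = 0.036/0.369 ≈ 0.098
P(Urn VI | marked) = 0.076/0.369 ≈ 0.206
P(Urn IV | marked) = 0.141/0.369 ≈ 0.382
P(Urn I | marked) = 0.116/0.369 ≈ 0.314

Urn V 0.098, Urn VI 0.206, Urn IV 0.382, Urn I 0.314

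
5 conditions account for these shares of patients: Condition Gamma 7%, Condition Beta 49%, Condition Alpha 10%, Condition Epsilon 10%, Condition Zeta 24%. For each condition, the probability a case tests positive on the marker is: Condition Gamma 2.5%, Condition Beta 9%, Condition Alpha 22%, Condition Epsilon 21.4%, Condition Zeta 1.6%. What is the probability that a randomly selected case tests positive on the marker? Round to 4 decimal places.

Unnormalized posteriors (prior × likelihood):
  Condition Gamma: 0.07 × 0.025 = 0.00175
  Condition Beta: 0.49 × 0.09 = 0.0441
  Condition Alpha: 0.1 × 0.22 = 0.022
  Condition Epsilon: 0.1 × 0.214 = 0.0214
  Condition Zeta: 0.24 × 0.016 = 0.00384
P(marker-positive) = 0.00175 + 0.0441 + 0.022 + 0.0214 + 0.00384 = 0.09309 → 0.0931.

0.0931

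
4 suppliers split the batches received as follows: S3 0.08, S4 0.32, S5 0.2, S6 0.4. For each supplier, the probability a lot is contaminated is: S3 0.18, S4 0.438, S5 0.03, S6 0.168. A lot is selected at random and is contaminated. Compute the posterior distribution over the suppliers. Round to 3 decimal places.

Compute prior × likelihood for every hypothesis:
  S3: 0.08 × 0.18 = 0.0144
  S4: 0.32 × 0.438 = 0.14016
  S5: 0.2 × 0.03 = 0.006
  S6: 0.4 × 0.168 = 0.0672
Normalizing constant = 0.22776.
P(S3 | contaminated) = 0.0144/0.22776 ≈ 0.063
P(S4 | contaminated) = 0.14016/0.22776 ≈ 0.615
P(S5 | contaminated) = 0.006/0.22776 ≈ 0.026
P(S6 | contaminated) = 0.0672/0.22776 ≈ 0.295

S3 0.063, S4 0.615, S5 0.026, S6 0.295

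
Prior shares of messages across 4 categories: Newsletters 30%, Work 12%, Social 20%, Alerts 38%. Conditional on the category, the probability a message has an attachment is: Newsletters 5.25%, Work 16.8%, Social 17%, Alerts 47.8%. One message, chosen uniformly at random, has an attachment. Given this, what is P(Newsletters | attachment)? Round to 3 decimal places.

0.063

By Bayes' rule, posterior ∝ prior × likelihood:
  Newsletters: 0.3 × 0.0525 = 0.01575
  Work: 0.12 × 0.168 = 0.02016
  Social: 0.2 × 0.17 = 0.034
  Alerts: 0.38 × 0.478 = 0.18164
Normalizing constant = 0.25155.
P(Newsletters | evidence) = 0.01575 / 0.25155 ≈ 0.063.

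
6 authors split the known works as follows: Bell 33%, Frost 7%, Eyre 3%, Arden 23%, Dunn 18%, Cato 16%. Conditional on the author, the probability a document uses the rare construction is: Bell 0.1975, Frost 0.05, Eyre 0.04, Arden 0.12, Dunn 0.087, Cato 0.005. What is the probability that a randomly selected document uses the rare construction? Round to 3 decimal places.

Unnormalized posteriors (prior × likelihood):
  Bell: 0.33 × 0.1975 = 0.065175
  Frost: 0.07 × 0.05 = 0.0035
  Eyre: 0.03 × 0.04 = 0.0012
  Arden: 0.23 × 0.12 = 0.0276
  Dunn: 0.18 × 0.087 = 0.01566
  Cato: 0.16 × 0.005 = 0.0008
P(rare-form) = 0.065175 + 0.0035 + 0.0012 + 0.0276 + 0.01566 + 0.0008 = 0.113935 → 0.114.

0.114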